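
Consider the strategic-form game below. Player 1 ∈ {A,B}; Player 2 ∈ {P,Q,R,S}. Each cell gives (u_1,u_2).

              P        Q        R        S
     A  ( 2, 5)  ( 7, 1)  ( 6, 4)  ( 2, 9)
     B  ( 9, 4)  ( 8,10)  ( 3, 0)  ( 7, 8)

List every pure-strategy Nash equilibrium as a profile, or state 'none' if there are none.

Nash profiles: (B,Q)

(A,P): not NE [P1→B gives 9>2; P2→S gives 9>5]
(A,Q): not NE [P1→B gives 8>7; P2→S gives 9>1]
(A,R): not NE [P2→S gives 9>4]
(A,S): not NE [P1→B gives 7>2]
(B,P): not NE [P2→Q gives 10>4]
(B,Q): NE
(B,R): not NE [P1→A gives 6>3; P2→Q gives 10>0]
(B,S): not NE [P2→Q gives 10>8]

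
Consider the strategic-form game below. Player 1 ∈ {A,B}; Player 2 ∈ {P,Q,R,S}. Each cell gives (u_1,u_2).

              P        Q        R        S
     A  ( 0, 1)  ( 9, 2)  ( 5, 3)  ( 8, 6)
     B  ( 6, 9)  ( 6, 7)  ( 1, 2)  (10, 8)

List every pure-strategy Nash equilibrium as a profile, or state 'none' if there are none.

(A,P): not NE [P1→B gives 6>0; P2→S gives 6>1]
(A,Q): not NE [P2→S gives 6>2]
(A,R): not NE [P2→S gives 6>3]
(A,S): not NE [P1→B gives 10>8]
(B,P): NE
(B,Q): not NE [P1→A gives 9>6; P2→P gives 9>7]
(B,R): not NE [P1→A gives 5>1; P2→P gives 9>2]
(B,S): not NE [P2→P gives 9>8]

NE set: (B,P)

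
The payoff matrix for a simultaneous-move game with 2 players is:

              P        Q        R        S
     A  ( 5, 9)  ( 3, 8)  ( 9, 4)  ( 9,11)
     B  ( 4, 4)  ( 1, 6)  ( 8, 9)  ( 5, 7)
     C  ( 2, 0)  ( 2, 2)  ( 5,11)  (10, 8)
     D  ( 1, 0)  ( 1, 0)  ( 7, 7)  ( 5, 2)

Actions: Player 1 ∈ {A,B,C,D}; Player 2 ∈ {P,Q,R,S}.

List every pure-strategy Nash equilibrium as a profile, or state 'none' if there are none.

(A,P): not NE [P2→S gives 11>9]
(A,Q): not NE [P2→S gives 11>8]
(A,R): not NE [P2→S gives 11>4]
(A,S): not NE [P1→C gives 10>9]
(B,P): not NE [P1→A gives 5>4; P2→R gives 9>4]
(B,Q): not NE [P1→A gives 3>1; P2→R gives 9>6]
(B,R): not NE [P1→A gives 9>8]
(B,S): not NE [P1→C gives 10>5; P2→R gives 9>7]
(C,P): not NE [P1→A gives 5>2; P2→R gives 11>0]
(C,Q): not NE [P1→A gives 3>2; P2→R gives 11>2]
(C,R): not NE [P1→A gives 9>5]
(C,S): not NE [P2→R gives 11>8]
(D,P): not NE [P1→A gives 5>1; P2→R gives 7>0]
(D,Q): not NE [P1→A gives 3>1; P2→R gives 7>0]
(D,R): not NE [P1→A gives 9>7]
(D,S): not NE [P1→C gives 10>5; P2→R gives 7>2]

No pure NE.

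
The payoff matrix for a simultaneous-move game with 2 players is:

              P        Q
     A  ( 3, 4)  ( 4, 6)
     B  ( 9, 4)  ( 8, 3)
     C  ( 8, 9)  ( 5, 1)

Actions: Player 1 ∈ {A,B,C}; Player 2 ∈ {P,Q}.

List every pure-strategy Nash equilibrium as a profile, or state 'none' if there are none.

(A,P): not NE [P1→B gives 9>3; P2→Q gives 6>4]
(A,Q): not NE [P1→B gives 8>4]
(B,P): NE
(B,Q): not NE [P2→P gives 4>3]
(C,P): not NE [P1→B gives 9>8]
(C,Q): not NE [P1→B gives 8>5; P2→P gives 9>1]

Nash profiles: (B,P)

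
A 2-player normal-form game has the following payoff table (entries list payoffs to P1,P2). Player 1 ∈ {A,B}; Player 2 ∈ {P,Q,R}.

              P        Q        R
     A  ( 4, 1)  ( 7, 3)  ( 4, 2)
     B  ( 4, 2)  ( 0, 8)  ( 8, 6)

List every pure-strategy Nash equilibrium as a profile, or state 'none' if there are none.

(A,P): not NE [P2→Q gives 3>1]
(A,Q): NE
(A,R): not NE [P1→B gives 8>4; P2→Q gives 3>2]
(B,P): not NE [P2→Q gives 8>2]
(B,Q): not NE [P1→A gives 7>0]
(B,R): not NE [P2→Q gives 8>6]

PSNE = {(A,Q)}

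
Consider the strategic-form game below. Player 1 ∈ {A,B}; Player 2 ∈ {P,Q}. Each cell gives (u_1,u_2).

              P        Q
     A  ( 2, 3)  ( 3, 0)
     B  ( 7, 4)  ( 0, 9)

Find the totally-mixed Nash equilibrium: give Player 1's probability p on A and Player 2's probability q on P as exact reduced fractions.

p=5/8, q=3/8

P1 indiff ⇒ q·2+(1-q)·3 = q·7+(1-q)·0 ⇒ q(-5) = (1-q)(-3) ⇒ q = 3/8
P2 indiff ⇒ p·3+(1-p)·4 = p·0+(1-p)·9 ⇒ p(3) = (1-p)(5) ⇒ p = 5/8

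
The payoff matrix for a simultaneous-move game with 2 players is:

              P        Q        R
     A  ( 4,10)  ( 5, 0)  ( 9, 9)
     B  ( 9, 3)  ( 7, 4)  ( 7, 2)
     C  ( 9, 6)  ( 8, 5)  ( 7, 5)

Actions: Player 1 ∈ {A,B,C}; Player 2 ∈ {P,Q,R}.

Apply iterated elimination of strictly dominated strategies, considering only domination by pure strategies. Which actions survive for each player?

P2 drop R (P beats it: A:10>9 B:3>2 C:6>5)
P1 drop A (B beats it: P:9>4 Q:7>5)
P1→{B,C} P2→{P,Q}

Survivors P1:{B,C} P2:{P,Q}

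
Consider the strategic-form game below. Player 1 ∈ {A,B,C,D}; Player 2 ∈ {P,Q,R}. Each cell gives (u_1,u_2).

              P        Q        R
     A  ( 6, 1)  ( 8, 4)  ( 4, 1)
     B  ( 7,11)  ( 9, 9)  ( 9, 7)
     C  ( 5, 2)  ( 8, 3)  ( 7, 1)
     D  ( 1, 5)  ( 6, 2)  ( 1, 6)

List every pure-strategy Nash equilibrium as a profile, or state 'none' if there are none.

Nash profiles: (B,P)

(A,P): not NE [P1→B gives 7>6; P2→Q gives 4>1]
(A,Q): not NE [P1→B gives 9>8]
(A,R): not NE [P1→B gives 9>4; P2→Q gives 4>1]
(B,P): NE
(B,Q): not NE [P2→P gives 11>9]
(B,R): not NE [P2→P gives 11>7]
(C,P): not NE [P1→B gives 7>5; P2→Q gives 3>2]
(C,Q): not NE [P1→B gives 9>8]
(C,R): not NE [P1→B gives 9>7; P2→Q gives 3>1]
(D,P): not NE [P1→B gives 7>1; P2→R gives 6>5]
(D,Q): not NE [P1→B gives 9>6; P2→R gives 6>2]
(D,R): not NE [P1→B gives 9>1]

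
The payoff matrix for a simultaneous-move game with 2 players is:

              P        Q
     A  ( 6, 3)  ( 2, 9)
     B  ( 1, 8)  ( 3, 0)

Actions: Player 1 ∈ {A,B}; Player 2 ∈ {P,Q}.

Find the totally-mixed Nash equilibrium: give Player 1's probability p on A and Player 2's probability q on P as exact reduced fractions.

P1 indiff ⇒ q·6+(1-q)·2 = q·1+(1-q)·3 ⇒ q(5) = (1-q)(1) ⇒ q = 1/6
P2 indiff ⇒ p·3+(1-p)·8 = p·9+(1-p)·0 ⇒ p(-6) = (1-p)(-8) ⇒ p = 4/7

p=4/7, q=1/6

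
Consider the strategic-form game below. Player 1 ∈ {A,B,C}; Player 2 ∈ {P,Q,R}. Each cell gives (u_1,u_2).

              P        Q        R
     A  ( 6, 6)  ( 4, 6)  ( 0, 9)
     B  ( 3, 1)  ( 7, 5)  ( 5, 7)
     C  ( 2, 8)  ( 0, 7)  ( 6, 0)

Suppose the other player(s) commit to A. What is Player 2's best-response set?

P2 best: {R}

u_2(P vs A) = 6
u_2(Q vs A) = 6
u_2(R vs A) = 9
max payoff 9 at {R}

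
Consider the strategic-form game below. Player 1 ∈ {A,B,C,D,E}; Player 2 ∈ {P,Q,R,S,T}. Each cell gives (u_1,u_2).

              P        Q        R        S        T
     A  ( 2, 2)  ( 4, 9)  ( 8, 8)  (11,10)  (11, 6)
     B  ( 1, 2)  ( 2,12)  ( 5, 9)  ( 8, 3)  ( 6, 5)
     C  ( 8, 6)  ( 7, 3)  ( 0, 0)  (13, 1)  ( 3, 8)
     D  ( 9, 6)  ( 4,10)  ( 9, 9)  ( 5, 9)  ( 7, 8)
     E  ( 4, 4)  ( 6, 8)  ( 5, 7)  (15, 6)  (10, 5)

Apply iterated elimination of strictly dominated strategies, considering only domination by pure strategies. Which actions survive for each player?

Remaining: P1:{A,C,E} P2:{Q,S,T}

P1 drop B (A beats it: P:2>1 Q:4>2 R:8>5 S:11>8 T:11>6)
P2 drop P (T beats it: A:6>2 C:8>6 D:8>6 E:5>4)
P2 drop R (Q beats it: A:9>8 C:3>0 D:10>9 E:8>7)
P1 drop D (E beats it: Q:6>4 S:15>5 T:10>7)
P1→{A,C,E} P2→{Q,S,T}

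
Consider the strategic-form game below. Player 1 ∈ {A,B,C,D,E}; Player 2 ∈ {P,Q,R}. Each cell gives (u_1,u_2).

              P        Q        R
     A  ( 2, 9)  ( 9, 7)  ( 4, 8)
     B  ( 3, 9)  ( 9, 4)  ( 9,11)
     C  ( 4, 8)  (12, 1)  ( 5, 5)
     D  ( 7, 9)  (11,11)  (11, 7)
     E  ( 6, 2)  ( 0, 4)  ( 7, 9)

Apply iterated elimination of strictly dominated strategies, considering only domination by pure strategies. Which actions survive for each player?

Survivors P1:{C,D} P2:{P,Q}

P1 drop A (C beats it: P:4>2 Q:12>9 R:5>4)
P1 drop B (D beats it: P:7>3 Q:11>9 R:11>9)
P1 drop E (D beats it: P:7>6 Q:11>0 R:11>7)
P2 drop R (P beats it: C:8>5 D:9>7)
P1→{C,D} P2→{P,Q}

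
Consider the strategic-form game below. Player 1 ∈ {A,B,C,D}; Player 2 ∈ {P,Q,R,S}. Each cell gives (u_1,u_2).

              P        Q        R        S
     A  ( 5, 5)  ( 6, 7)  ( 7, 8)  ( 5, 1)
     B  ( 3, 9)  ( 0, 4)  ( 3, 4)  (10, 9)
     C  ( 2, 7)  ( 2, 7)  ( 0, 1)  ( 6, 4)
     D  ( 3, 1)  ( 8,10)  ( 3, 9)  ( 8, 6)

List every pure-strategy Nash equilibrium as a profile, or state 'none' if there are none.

NE set: (A,R), (B,S), (D,Q)

(A,P): not NE [P2→R gives 8>5]
(A,Q): not NE [P1→D gives 8>6; P2→R gives 8>7]
(A,R): NE
(A,S): not NE [P1→B gives 10>5; P2→R gives 8>1]
(B,P): not NE [P1→A gives 5>3]
(B,Q): not NE [P1→D gives 8>0; P2→S gives 9>4]
(B,R): not NE [P1→A gives 7>3; P2→S gives 9>4]
(B,S): NE
(C,P): not NE [P1→A gives 5>2]
(C,Q): not NE [P1→D gives 8>2]
(C,R): not NE [P1→A gives 7>0; P2→Q gives 7>1]
(C,S): not NE [P1→B gives 10>6; P2→Q gives 7>4]
(D,P): not NE [P1→A gives 5>3; P2→Q gives 10>1]
(D,Q): NE
(D,R): not NE [P1→A gives 7>3; P2→Q gives 10>9]
(D,S): not NE [P1→B gives 10>8; P2→Q gives 10>6]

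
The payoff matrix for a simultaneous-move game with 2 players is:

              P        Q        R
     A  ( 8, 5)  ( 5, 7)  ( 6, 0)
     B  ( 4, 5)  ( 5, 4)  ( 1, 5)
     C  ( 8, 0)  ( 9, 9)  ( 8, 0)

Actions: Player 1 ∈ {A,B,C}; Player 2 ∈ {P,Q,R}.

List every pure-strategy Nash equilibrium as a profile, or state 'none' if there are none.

PSNE = {(C,Q)}

(A,P): not NE [P2→Q gives 7>5]
(A,Q): not NE [P1→C gives 9>5]
(A,R): not NE [P1→C gives 8>6; P2→Q gives 7>0]
(B,P): not NE [P1→C gives 8>4]
(B,Q): not NE [P1→C gives 9>5; P2→R gives 5>4]
(B,R): not NE [P1→C gives 8>1]
(C,P): not NE [P2→Q gives 9>0]
(C,Q): NE
(C,R): not NE [P2→Q gives 9>0]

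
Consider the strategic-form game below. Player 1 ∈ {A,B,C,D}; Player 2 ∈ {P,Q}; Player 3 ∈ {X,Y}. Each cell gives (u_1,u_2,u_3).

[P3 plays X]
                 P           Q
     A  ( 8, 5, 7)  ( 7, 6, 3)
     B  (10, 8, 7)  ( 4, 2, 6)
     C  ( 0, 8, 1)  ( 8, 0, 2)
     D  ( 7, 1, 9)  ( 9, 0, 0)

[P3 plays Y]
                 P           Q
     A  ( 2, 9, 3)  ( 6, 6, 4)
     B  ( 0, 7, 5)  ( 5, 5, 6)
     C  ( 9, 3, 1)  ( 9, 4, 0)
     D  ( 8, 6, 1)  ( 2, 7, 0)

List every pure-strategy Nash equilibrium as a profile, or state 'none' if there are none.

NE set: (B,P,X)

(A,P,X): not NE [P1→B gives 10>8; P2→Q gives 6>5]
(A,P,Y): not NE [P1→C gives 9>2; P3→X gives 7>3]
(A,Q,X): not NE [P1→D gives 9>7; P3→Y gives 4>3]
(A,Q,Y): not NE [P1→C gives 9>6; P2→P gives 9>6]
(B,P,X): NE
(B,P,Y): not NE [P1→C gives 9>0; P3→X gives 7>5]
(B,Q,X): not NE [P1→D gives 9>4; P2→P gives 8>2]
(B,Q,Y): not NE [P1→C gives 9>5; P2→P gives 7>5]
(C,P,X): not NE [P1→B gives 10>0]
(C,P,Y): not NE [P2→Q gives 4>3]
(C,Q,X): not NE [P1→D gives 9>8; P2→P gives 8>0]
(C,Q,Y): not NE [P3→X gives 2>0]
(D,P,X): not NE [P1→B gives 10>7]
(D,P,Y): not NE [P1→C gives 9>8; P2→Q gives 7>6; P3→X gives 9>1]
(D,Q,X): not NE [P2→P gives 1>0]
(D,Q,Y): not NE [P1→C gives 9>2]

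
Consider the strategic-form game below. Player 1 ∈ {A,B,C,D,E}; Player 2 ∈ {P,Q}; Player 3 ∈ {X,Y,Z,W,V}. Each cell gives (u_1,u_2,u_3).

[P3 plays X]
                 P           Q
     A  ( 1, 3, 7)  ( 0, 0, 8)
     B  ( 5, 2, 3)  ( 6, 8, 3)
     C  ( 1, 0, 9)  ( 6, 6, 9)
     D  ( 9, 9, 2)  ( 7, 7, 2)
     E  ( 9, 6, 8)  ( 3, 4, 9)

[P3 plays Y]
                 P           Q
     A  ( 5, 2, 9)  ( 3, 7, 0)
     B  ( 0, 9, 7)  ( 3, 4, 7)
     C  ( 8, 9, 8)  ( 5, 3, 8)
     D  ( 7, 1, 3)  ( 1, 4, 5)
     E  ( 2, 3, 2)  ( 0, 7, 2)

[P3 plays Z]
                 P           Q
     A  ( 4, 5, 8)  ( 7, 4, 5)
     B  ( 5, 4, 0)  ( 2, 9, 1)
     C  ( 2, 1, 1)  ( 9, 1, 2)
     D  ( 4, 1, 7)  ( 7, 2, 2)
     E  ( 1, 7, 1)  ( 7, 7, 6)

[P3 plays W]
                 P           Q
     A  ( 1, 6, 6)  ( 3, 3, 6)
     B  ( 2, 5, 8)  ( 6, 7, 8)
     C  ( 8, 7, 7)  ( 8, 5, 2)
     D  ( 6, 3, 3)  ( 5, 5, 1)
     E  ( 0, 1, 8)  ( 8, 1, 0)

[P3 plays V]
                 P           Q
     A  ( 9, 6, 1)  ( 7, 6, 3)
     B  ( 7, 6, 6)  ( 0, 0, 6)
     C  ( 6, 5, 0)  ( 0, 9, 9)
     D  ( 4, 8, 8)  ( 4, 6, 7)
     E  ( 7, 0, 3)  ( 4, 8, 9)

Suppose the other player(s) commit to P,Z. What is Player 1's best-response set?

P1 best: {B}

u_1(A vs P,Z) = 4
u_1(B vs P,Z) = 5
u_1(C vs P,Z) = 2
u_1(D vs P,Z) = 4
u_1(E vs P,Z) = 1
max payoff 5 at {B}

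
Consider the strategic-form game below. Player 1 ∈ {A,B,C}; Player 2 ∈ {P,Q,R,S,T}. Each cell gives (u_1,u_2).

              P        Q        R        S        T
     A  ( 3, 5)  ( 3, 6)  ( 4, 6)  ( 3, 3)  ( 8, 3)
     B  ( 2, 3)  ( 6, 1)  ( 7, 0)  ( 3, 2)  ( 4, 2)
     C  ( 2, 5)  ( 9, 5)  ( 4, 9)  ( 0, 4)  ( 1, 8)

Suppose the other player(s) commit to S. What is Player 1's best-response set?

BR_1 = {A,B}

u_1(A vs S) = 3
u_1(B vs S) = 3
u_1(C vs S) = 0
max payoff 3 at {A,B}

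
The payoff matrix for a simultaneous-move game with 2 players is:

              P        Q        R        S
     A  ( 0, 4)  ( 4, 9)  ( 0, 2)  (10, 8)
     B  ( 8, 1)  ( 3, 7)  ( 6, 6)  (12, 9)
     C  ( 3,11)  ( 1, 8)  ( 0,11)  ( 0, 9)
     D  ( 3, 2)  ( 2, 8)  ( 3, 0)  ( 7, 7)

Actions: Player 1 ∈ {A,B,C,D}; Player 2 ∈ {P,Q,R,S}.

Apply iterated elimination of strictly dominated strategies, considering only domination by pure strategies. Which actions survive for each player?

IESDS → P1:{A,B} P2:{Q,S}

P1 drop C (B beats it: P:8>3 Q:3>1 R:6>0 S:12>0)
P1 drop D (B beats it: P:8>3 Q:3>2 R:6>3 S:12>7)
P2 drop P (Q beats it: A:9>4 B:7>1)
P2 drop R (Q beats it: A:9>2 B:7>6)
P1→{A,B} P2→{Q,S}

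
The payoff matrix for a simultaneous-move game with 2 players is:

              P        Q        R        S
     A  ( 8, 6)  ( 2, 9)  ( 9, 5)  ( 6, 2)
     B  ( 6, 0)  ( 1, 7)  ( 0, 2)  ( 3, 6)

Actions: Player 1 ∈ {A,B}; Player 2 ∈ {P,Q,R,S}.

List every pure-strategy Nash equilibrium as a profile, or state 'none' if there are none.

NE set: (A,Q)

(A,P): not NE [P2→Q gives 9>6]
(A,Q): NE
(A,R): not NE [P2→Q gives 9>5]
(A,S): not NE [P2→Q gives 9>2]
(B,P): not NE [P1→A gives 8>6; P2→Q gives 7>0]
(B,Q): not NE [P1→A gives 2>1]
(B,R): not NE [P1→A gives 9>0; P2→Q gives 7>2]
(B,S): not NE [P1→A gives 6>3; P2→Q gives 7>6]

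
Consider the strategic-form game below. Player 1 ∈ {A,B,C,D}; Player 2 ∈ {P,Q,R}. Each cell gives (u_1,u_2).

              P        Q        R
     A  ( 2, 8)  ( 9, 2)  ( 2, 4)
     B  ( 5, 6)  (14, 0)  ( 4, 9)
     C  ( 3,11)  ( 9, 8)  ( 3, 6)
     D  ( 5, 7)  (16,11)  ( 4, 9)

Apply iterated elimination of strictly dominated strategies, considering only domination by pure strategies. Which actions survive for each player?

P1 drop A (B beats it: P:5>2 Q:14>9 R:4>2)
P1 drop C (B beats it: P:5>3 Q:14>9 R:4>3)
P2 drop P (R beats it: B:9>6 D:9>7)
P1→{B,D} P2→{Q,R}

IESDS → P1:{B,D} P2:{Q,R}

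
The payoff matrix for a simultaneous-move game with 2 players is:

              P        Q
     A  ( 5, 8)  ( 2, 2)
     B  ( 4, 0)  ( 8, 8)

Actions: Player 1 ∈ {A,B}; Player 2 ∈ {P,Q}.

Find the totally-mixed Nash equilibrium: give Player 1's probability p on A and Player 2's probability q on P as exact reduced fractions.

(p,q) = (4/7, 6/7)

P1 indiff ⇒ q·5+(1-q)·2 = q·4+(1-q)·8 ⇒ q(1) = (1-q)(6) ⇒ q = 6/7
P2 indiff ⇒ p·8+(1-p)·0 = p·2+(1-p)·8 ⇒ p(6) = (1-p)(8) ⇒ p = 4/7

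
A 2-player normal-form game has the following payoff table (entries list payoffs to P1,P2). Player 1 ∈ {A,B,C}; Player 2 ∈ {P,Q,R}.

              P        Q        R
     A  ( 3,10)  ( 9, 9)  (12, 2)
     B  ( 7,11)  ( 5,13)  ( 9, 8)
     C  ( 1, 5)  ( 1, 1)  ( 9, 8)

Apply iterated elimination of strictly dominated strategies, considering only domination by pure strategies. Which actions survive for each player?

P1 drop C (A beats it: P:3>1 Q:9>1 R:12>9)
P2 drop R (P beats it: A:10>2 B:11>8)
P1→{A,B} P2→{P,Q}

Remaining: P1:{A,B} P2:{P,Q}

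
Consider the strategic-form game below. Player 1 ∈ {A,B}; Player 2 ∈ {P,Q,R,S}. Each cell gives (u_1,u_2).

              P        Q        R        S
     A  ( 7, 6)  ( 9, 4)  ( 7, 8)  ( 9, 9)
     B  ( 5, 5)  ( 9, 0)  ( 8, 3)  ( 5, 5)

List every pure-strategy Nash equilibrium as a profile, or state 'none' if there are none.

NE set: (A,S)

(A,P): not NE [P2→S gives 9>6]
(A,Q): not NE [P2→S gives 9>4]
(A,R): not NE [P1→B gives 8>7; P2→S gives 9>8]
(A,S): NE
(B,P): not NE [P1→A gives 7>5]
(B,Q): not NE [P2→S gives 5>0]
(B,R): not NE [P2→S gives 5>3]
(B,S): not NE [P1→A gives 9>5]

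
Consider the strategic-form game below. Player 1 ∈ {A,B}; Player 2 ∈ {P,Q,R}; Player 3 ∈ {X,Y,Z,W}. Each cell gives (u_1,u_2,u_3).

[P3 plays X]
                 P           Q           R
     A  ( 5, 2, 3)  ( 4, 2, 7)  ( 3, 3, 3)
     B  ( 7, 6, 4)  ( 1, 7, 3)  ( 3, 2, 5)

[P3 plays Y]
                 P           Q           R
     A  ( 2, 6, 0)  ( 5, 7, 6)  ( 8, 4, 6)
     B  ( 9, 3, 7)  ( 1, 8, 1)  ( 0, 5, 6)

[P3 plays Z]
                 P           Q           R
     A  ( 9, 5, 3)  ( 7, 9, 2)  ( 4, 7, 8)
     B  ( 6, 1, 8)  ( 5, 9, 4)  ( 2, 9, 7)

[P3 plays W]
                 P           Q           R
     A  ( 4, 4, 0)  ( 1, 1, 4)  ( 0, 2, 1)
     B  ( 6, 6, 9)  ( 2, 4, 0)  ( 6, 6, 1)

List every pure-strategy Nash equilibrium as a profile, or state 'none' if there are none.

(A,P,X): not NE [P1→B gives 7>5; P2→R gives 3>2]
(A,P,Y): not NE [P1→B gives 9>2; P2→Q gives 7>6; P3→Z gives 3>0]
(A,P,Z): not NE [P2→Q gives 9>5]
(A,P,W): not NE [P1→B gives 6>4; P3→Z gives 3>0]
(A,Q,X): not NE [P2→R gives 3>2]
(A,Q,Y): not NE [P3→X gives 7>6]
(A,Q,Z): not NE [P3→X gives 7>2]
(A,Q,W): not NE [P1→B gives 2>1; P2→P gives 4>1; P3→X gives 7>4]
(A,R,X): not NE [P3→Z gives 8>3]
(A,R,Y): not NE [P2→Q gives 7>4; P3→Z gives 8>6]
(A,R,Z): not NE [P2→Q gives 9>7]
(A,R,W): not NE [P1→B gives 6>0; P2→P gives 4>2; P3→Z gives 8>1]
(B,P,X): not NE [P2→Q gives 7>6; P3→W gives 9>4]
(B,P,Y): not NE [P2→Q gives 8>3; P3→W gives 9>7]
(B,P,Z): not NE [P1→A gives 9>6; P2→R gives 9>1; P3→W gives 9>8]
(B,P,W): NE
(B,Q,X): not NE [P1→A gives 4>1; P3→Z gives 4>3]
(B,Q,Y): not NE [P1→A gives 5>1; P3→Z gives 4>1]
(B,Q,Z): not NE [P1→A gives 7>5]
(B,Q,W): not NE [P2→R gives 6>4; P3→Z gives 4>0]
(B,R,X): not NE [P2→Q gives 7>2; P3→Z gives 7>5]
(B,R,Y): not NE [P1→A gives 8>0; P2→Q gives 8>5; P3→Z gives 7>6]
(B,R,Z): not NE [P1→A gives 4>2]
(B,R,W): not NE [P3→Z gives 7>1]

Nash profiles: (B,P,W)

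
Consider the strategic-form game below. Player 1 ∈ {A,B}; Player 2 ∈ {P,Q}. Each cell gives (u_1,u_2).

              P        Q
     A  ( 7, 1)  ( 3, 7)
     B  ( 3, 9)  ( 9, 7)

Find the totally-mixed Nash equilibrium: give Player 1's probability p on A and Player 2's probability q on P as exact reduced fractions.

p=1/4, q=3/5

P1 indiff ⇒ q·7+(1-q)·3 = q·3+(1-q)·9 ⇒ q(4) = (1-q)(6) ⇒ q = 3/5
P2 indiff ⇒ p·1+(1-p)·9 = p·7+(1-p)·7 ⇒ p(-6) = (1-p)(-2) ⇒ p = 1/4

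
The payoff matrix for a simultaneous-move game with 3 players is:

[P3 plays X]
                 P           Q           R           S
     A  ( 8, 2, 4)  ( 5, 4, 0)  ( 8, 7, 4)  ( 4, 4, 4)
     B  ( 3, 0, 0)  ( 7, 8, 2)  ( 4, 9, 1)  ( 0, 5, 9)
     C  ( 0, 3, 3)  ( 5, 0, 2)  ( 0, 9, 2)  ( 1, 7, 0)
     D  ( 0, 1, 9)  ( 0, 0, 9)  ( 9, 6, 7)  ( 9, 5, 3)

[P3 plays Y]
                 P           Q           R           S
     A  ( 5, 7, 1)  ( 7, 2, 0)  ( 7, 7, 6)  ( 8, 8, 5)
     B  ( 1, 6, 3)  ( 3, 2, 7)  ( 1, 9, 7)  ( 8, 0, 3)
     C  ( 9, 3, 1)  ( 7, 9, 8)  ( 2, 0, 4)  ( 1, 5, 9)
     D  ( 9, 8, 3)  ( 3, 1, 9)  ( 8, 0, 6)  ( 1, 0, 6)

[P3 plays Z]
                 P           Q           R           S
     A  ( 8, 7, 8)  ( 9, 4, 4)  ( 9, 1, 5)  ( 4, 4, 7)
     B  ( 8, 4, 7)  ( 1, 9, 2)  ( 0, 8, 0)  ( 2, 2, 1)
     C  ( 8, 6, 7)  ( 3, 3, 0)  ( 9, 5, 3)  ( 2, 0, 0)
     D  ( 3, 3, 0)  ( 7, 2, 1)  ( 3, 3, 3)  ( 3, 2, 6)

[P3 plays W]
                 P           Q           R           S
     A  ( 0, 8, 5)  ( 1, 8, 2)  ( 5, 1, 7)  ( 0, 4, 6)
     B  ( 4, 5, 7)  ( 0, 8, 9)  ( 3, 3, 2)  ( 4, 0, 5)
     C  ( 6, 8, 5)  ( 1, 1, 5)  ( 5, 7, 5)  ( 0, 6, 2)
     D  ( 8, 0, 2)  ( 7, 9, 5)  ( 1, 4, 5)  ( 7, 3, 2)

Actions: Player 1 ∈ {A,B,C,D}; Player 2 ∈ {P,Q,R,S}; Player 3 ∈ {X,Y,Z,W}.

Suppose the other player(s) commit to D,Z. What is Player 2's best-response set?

u_2(P vs D,Z) = 3
u_2(Q vs D,Z) = 2
u_2(R vs D,Z) = 3
u_2(S vs D,Z) = 2
max payoff 3 at {P,R}

P2 best: {P,R}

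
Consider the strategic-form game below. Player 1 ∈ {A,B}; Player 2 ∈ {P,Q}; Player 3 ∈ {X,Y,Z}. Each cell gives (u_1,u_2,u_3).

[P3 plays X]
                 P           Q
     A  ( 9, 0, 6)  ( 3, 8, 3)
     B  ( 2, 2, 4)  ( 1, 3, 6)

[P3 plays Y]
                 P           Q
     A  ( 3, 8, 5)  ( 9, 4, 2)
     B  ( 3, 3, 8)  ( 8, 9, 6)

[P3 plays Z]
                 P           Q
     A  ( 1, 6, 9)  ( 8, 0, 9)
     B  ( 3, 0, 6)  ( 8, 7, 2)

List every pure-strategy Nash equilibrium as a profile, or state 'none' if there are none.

Equilibria: none

(A,P,X): not NE [P2→Q gives 8>0; P3→Z gives 9>6]
(A,P,Y): not NE [P3→Z gives 9>5]
(A,P,Z): not NE [P1→B gives 3>1]
(A,Q,X): not NE [P3→Z gives 9>3]
(A,Q,Y): not NE [P2→P gives 8>4; P3→Z gives 9>2]
(A,Q,Z): not NE [P2→P gives 6>0]
(B,P,X): not NE [P1→A gives 9>2; P2→Q gives 3>2; P3→Y gives 8>4]
(B,P,Y): not NE [P2→Q gives 9>3]
(B,P,Z): not NE [P2→Q gives 7>0; P3→Y gives 8>6]
(B,Q,X): not NE [P1→A gives 3>1]
(B,Q,Y): not NE [P1→A gives 9>8]
(B,Q,Z): not NE [P3→Y gives 6>2]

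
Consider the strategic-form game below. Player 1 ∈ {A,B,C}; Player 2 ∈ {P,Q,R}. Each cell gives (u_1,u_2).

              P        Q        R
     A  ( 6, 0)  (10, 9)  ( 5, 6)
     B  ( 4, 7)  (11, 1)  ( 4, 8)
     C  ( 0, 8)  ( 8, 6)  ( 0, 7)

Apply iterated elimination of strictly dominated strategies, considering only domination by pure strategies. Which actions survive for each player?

Survivors P1:{A,B} P2:{Q,R}

P1 drop C (A beats it: P:6>0 Q:10>8 R:5>0)
P2 drop P (R beats it: A:6>0 B:8>7)
P1→{A,B} P2→{Q,R}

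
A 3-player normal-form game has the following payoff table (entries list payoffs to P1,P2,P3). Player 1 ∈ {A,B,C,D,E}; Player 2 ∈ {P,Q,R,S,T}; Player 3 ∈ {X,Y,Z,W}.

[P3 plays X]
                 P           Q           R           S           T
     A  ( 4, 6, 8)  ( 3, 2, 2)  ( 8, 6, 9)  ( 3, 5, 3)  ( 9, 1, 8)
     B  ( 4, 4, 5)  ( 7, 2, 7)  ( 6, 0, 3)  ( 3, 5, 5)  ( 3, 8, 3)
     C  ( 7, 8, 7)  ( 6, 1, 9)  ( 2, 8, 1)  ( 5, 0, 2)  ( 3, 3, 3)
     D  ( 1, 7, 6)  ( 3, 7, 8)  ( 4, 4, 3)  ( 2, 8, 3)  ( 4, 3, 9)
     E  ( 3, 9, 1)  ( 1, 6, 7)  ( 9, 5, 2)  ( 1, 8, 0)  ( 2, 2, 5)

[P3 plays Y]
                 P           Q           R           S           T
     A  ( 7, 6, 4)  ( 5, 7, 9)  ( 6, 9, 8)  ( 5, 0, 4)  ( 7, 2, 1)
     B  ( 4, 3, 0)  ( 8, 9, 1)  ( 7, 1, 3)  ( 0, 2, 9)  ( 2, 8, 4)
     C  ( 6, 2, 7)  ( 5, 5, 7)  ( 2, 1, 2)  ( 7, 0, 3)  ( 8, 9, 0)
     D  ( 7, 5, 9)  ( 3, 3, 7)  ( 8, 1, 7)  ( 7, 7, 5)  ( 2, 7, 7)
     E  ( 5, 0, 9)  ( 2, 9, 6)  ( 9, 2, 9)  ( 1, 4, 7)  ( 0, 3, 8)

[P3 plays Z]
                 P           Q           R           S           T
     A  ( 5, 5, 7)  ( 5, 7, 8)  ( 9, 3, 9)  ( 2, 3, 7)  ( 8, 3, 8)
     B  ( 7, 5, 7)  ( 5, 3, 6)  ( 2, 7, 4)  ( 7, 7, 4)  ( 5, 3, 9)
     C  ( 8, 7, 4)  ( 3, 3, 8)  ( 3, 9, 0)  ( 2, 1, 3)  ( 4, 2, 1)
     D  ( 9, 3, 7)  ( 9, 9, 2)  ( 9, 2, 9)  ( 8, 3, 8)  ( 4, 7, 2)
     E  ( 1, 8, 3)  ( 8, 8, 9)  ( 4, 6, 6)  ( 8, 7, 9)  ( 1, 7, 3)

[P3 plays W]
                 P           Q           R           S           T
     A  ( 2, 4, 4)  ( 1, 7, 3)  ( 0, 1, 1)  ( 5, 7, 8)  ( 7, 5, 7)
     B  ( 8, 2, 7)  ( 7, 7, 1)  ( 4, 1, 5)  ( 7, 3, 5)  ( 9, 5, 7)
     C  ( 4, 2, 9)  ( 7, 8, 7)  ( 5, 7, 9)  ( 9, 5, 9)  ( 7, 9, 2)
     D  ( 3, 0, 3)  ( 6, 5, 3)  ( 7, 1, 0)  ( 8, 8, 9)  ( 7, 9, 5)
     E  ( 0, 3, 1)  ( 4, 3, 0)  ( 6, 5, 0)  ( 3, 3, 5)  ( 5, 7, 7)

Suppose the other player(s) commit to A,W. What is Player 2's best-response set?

u_2(P vs A,W) = 4
u_2(Q vs A,W) = 7
u_2(R vs A,W) = 1
u_2(S vs A,W) = 7
u_2(T vs A,W) = 5
max payoff 7 at {Q,S}

BR_2 = {Q,S}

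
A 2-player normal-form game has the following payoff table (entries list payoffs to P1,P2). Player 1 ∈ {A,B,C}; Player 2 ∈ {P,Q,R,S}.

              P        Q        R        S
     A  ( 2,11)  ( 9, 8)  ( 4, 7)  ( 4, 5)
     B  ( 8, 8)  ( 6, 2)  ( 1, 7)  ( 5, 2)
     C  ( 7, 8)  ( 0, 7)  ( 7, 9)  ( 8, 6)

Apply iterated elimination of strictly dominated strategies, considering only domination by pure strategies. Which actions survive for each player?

IESDS → P1:{B,C} P2:{P,R}

P2 drop Q (P beats it: A:11>8 B:8>2 C:8>7)
P1 drop A (C beats it: P:7>2 R:7>4 S:8>4)
P2 drop S (P beats it: B:8>2 C:8>6)
P1→{B,C} P2→{P,R}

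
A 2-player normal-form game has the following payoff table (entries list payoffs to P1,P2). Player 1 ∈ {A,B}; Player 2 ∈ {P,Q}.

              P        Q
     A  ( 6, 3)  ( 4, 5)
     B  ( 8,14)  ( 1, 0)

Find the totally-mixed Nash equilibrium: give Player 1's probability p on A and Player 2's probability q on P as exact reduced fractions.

p=7/8, q=3/5

P1 indiff ⇒ q·6+(1-q)·4 = q·8+(1-q)·1 ⇒ q(-2) = (1-q)(-3) ⇒ q = 3/5
P2 indiff ⇒ p·3+(1-p)·14 = p·5+(1-p)·0 ⇒ p(-2) = (1-p)(-14) ⇒ p = 7/8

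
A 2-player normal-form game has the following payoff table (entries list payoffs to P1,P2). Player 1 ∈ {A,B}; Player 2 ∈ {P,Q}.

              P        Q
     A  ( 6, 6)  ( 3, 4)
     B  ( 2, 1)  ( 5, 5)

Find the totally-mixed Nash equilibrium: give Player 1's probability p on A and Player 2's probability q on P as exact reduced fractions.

(p,q) = (2/3, 1/3)

P1 indiff ⇒ q·6+(1-q)·3 = q·2+(1-q)·5 ⇒ q(4) = (1-q)(2) ⇒ q = 1/3
P2 indiff ⇒ p·6+(1-p)·1 = p·4+(1-p)·5 ⇒ p(2) = (1-p)(4) ⇒ p = 2/3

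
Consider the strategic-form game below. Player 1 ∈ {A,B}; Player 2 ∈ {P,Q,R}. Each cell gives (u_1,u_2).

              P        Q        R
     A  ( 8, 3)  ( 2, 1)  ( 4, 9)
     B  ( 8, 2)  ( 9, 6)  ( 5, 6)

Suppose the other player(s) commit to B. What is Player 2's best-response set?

argmax u_2 = {Q,R}

u_2(P vs B) = 2
u_2(Q vs B) = 6
u_2(R vs B) = 6
max payoff 6 at {Q,R}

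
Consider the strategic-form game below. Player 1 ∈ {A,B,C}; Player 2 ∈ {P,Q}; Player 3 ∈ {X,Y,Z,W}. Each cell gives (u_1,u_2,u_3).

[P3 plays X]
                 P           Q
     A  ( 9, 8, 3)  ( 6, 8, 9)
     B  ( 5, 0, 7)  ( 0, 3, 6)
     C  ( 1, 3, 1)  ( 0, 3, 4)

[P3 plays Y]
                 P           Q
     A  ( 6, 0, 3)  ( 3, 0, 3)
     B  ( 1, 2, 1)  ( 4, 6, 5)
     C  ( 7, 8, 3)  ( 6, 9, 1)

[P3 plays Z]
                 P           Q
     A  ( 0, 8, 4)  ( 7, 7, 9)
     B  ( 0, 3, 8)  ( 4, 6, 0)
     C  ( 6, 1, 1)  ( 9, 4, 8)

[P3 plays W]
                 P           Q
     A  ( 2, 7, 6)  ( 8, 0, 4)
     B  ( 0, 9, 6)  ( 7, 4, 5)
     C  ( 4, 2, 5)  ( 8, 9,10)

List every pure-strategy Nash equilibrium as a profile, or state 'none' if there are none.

NE set: (A,Q,X), (C,Q,W)

(A,P,X): not NE [P3→W gives 6>3]
(A,P,Y): not NE [P1→C gives 7>6; P3→W gives 6>3]
(A,P,Z): not NE [P1→C gives 6>0; P3→W gives 6>4]
(A,P,W): not NE [P1→C gives 4>2]
(A,Q,X): NE
(A,Q,Y): not NE [P1→C gives 6>3; P3→Z gives 9>3]
(A,Q,Z): not NE [P1→C gives 9>7; P2→P gives 8>7]
(A,Q,W): not NE [P2→P gives 7>0; P3→Z gives 9>4]
(B,P,X): not NE [P1→A gives 9>5; P2→Q gives 3>0; P3→Z gives 8>7]
(B,P,Y): not NE [P1→C gives 7>1; P2→Q gives 6>2; P3→Z gives 8>1]
(B,P,Z): not NE [P1→C gives 6>0; P2→Q gives 6>3]
(B,P,W): not NE [P1→C gives 4>0; P3→Z gives 8>6]
(B,Q,X): not NE [P1→A gives 6>0]
(B,Q,Y): not NE [P1→C gives 6>4; P3→X gives 6>5]
(B,Q,Z): not NE [P1→C gives 9>4; P3→X gives 6>0]
(B,Q,W): not NE [P1→C gives 8>7; P2→P gives 9>4; P3→X gives 6>5]
(C,P,X): not NE [P1→A gives 9>1; P3→W gives 5>1]
(C,P,Y): not NE [P2→Q gives 9>8; P3→W gives 5>3]
(C,P,Z): not NE [P2→Q gives 4>1; P3→W gives 5>1]
(C,P,W): not NE [P2→Q gives 9>2]
(C,Q,X): not NE [P1→A gives 6>0; P3→W gives 10>4]
(C,Q,Y): not NE [P3→W gives 10>1]
(C,Q,Z): not NE [P3→W gives 10>8]
(C,Q,W): NE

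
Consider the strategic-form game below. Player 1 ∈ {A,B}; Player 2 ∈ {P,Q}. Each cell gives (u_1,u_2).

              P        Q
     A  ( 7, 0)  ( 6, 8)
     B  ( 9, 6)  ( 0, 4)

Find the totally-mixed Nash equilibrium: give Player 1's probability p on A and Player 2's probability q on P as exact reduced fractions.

P1 indiff ⇒ q·7+(1-q)·6 = q·9+(1-q)·0 ⇒ q(-2) = (1-q)(-6) ⇒ q = 3/4
P2 indiff ⇒ p·0+(1-p)·6 = p·8+(1-p)·4 ⇒ p(-8) = (1-p)(-2) ⇒ p = 1/5

(p,q) = (1/5, 3/4)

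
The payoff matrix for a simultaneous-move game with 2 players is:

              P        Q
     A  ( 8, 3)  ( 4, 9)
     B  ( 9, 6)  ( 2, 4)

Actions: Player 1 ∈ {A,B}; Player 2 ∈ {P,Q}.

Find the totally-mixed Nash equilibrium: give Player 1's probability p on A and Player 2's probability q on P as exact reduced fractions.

P1 indiff ⇒ q·8+(1-q)·4 = q·9+(1-q)·2 ⇒ q(-1) = (1-q)(-2) ⇒ q = 2/3
P2 indiff ⇒ p·3+(1-p)·6 = p·9+(1-p)·4 ⇒ p(-6) = (1-p)(-2) ⇒ p = 1/4

(p,q) = (1/4, 2/3)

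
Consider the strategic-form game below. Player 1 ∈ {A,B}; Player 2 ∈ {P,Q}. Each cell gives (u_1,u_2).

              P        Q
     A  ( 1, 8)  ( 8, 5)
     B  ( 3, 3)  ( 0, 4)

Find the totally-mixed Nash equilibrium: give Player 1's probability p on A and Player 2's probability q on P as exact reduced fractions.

P1 indiff ⇒ q·1+(1-q)·8 = q·3+(1-q)·0 ⇒ q(-2) = (1-q)(-8) ⇒ q = 4/5
P2 indiff ⇒ p·8+(1-p)·3 = p·5+(1-p)·4 ⇒ p(3) = (1-p)(1) ⇒ p = 1/4

p=1/4, q=4/5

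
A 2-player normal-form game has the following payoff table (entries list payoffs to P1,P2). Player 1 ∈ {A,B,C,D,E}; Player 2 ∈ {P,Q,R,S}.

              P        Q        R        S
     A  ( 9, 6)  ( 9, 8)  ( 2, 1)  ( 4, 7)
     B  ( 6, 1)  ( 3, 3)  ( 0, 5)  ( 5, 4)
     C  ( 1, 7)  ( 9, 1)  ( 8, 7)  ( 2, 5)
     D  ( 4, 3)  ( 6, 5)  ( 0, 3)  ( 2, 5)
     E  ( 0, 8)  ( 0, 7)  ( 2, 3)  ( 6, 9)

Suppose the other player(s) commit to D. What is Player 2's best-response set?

u_2(P vs D) = 3
u_2(Q vs D) = 5
u_2(R vs D) = 3
u_2(S vs D) = 5
max payoff 5 at {Q,S}

P2 best: {Q,S}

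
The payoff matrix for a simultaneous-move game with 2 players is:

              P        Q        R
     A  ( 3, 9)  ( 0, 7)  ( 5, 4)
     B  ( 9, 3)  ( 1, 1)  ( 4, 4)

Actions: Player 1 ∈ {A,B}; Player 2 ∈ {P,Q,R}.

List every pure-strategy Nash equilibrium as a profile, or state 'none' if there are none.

(A,P): not NE [P1→B gives 9>3]
(A,Q): not NE [P1→B gives 1>0; P2→P gives 9>7]
(A,R): not NE [P2→P gives 9>4]
(B,P): not NE [P2→R gives 4>3]
(B,Q): not NE [P2→R gives 4>1]
(B,R): not NE [P1→A gives 5>4]

No pure NE.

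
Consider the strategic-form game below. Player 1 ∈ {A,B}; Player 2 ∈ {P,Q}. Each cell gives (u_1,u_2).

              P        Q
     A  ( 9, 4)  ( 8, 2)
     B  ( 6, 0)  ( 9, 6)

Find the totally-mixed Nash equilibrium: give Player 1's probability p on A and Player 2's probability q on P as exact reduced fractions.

P1 indiff ⇒ q·9+(1-q)·8 = q·6+(1-q)·9 ⇒ q(3) = (1-q)(1) ⇒ q = 1/4
P2 indiff ⇒ p·4+(1-p)·0 = p·2+(1-p)·6 ⇒ p(2) = (1-p)(6) ⇒ p = 3/4

(p,q) = (3/4, 1/4)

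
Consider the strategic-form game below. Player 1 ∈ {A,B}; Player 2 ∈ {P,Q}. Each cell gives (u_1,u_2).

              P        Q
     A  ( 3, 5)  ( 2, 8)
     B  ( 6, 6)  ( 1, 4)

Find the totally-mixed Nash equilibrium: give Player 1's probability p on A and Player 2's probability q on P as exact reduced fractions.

p=2/5, q=1/4

P1 indiff ⇒ q·3+(1-q)·2 = q·6+(1-q)·1 ⇒ q(-3) = (1-q)(-1) ⇒ q = 1/4
P2 indiff ⇒ p·5+(1-p)·6 = p·8+(1-p)·4 ⇒ p(-3) = (1-p)(-2) ⇒ p = 2/5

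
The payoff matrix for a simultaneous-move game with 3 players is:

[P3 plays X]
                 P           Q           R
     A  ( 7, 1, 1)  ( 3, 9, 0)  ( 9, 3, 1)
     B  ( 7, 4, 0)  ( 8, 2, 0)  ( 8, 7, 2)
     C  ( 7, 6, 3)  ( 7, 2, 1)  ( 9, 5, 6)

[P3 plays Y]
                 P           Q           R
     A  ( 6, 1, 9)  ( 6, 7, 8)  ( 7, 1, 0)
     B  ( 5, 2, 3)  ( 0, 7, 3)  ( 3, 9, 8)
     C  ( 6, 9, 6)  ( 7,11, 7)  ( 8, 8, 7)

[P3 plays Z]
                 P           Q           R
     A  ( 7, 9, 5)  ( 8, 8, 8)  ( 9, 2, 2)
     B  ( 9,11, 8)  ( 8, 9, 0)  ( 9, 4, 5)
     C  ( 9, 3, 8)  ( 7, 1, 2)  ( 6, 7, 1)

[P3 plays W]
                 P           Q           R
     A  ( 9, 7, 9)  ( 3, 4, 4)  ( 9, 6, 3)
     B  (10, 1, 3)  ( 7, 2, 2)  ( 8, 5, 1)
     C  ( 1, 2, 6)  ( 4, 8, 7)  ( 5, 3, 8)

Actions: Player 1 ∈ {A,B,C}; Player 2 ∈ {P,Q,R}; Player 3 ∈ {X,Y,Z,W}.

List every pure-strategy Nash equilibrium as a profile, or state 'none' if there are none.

(A,P,X): not NE [P2→Q gives 9>1; P3→W gives 9>1]
(A,P,Y): not NE [P2→Q gives 7>1]
(A,P,Z): not NE [P1→C gives 9>7; P3→W gives 9>5]
(A,P,W): not NE [P1→B gives 10>9]
(A,Q,X): not NE [P1→B gives 8>3; P3→Z gives 8>0]
(A,Q,Y): not NE [P1→C gives 7>6]
(A,Q,Z): not NE [P2→P gives 9>8]
(A,Q,W): not NE [P1→B gives 7>3; P2→P gives 7>4; P3→Z gives 8>4]
(A,R,X): not NE [P2→Q gives 9>3; P3→W gives 3>1]
(A,R,Y): not NE [P1→C gives 8>7; P2→Q gives 7>1; P3→W gives 3>0]
(A,R,Z): not NE [P2→P gives 9>2; P3→W gives 3>2]
(A,R,W): not NE [P2→P gives 7>6]
(B,P,X): not NE [P2→R gives 7>4; P3→Z gives 8>0]
(B,P,Y): not NE [P1→C gives 6>5; P2→R gives 9>2; P3→Z gives 8>3]
(B,P,Z): NE
(B,P,W): not NE [P2→R gives 5>1; P3→Z gives 8>3]
(B,Q,X): not NE [P2→R gives 7>2; P3→Y gives 3>0]
(B,Q,Y): not NE [P1→C gives 7>0; P2→R gives 9>7]
(B,Q,Z): not NE [P2→P gives 11>9; P3→Y gives 3>0]
(B,Q,W): not NE [P2→R gives 5>2; P3→Y gives 3>2]
(B,R,X): not NE [P1→C gives 9>8; P3→Y gives 8>2]
(B,R,Y): not NE [P1→C gives 8>3]
(B,R,Z): not NE [P2→P gives 11>4; P3→Y gives 8>5]
(B,R,W): not NE [P1→A gives 9>8; P3→Y gives 8>1]
(C,P,X): not NE [P3→Z gives 8>3]
(C,P,Y): not NE [P2→Q gives 11>9; P3→Z gives 8>6]
(C,P,Z): not NE [P2→R gives 7>3]
(C,P,W): not NE [P1→B gives 10>1; P2→Q gives 8>2; P3→Z gives 8>6]
(C,Q,X): not NE [P1→B gives 8>7; P2→P gives 6>2; P3→W gives 7>1]
(C,Q,Y): NE
(C,Q,Z): not NE [P1→B gives 8>7; P2→R gives 7>1; P3→W gives 7>2]
(C,Q,W): not NE [P1→B gives 7>4]
(C,R,X): not NE [P2→P gives 6>5; P3→W gives 8>6]
(C,R,Y): not NE [P2→Q gives 11>8; P3→W gives 8>7]
(C,R,Z): not NE [P1→B gives 9>6; P3→W gives 8>1]
(C,R,W): not NE [P1→A gives 9>5; P2→Q gives 8>3]

PSNE = {(B,P,Z), (C,Q,Y)}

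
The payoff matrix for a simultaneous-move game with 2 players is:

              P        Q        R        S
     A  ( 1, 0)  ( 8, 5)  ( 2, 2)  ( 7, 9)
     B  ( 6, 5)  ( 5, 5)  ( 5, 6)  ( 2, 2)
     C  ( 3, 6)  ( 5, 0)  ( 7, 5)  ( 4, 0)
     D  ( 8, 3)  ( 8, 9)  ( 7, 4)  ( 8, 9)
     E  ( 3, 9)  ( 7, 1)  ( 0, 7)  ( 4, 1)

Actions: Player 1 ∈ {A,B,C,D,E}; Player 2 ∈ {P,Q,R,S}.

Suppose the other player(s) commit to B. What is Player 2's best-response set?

BR_2 = {R}

u_2(P vs B) = 5
u_2(Q vs B) = 5
u_2(R vs B) = 6
u_2(S vs B) = 2
max payoff 6 at {R}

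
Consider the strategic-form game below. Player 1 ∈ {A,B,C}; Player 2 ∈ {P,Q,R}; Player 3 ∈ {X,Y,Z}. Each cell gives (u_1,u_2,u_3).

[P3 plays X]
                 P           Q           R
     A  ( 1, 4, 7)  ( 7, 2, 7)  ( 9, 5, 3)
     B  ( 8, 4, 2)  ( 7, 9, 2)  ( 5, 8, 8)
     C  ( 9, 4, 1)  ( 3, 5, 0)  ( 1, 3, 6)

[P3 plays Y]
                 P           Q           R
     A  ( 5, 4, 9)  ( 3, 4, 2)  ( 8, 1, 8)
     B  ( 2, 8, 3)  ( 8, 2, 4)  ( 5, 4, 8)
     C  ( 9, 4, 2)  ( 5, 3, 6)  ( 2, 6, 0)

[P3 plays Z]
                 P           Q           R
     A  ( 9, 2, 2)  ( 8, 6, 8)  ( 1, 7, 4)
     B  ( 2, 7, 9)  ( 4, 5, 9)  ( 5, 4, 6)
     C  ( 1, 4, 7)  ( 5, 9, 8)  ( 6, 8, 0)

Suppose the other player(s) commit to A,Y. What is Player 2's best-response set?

u_2(P vs A,Y) = 4
u_2(Q vs A,Y) = 4
u_2(R vs A,Y) = 1
max payoff 4 at {P,Q}

argmax u_2 = {P,Q}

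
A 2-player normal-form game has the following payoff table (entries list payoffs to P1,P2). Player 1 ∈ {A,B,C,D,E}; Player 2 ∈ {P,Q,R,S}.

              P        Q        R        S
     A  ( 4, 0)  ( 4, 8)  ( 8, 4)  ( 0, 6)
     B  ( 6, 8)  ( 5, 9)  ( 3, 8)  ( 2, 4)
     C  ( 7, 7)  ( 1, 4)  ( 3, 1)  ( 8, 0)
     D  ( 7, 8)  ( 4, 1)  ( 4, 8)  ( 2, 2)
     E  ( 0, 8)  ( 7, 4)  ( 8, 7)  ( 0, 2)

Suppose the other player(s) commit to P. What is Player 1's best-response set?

u_1(A vs P) = 4
u_1(B vs P) = 6
u_1(C vs P) = 7
u_1(D vs P) = 7
u_1(E vs P) = 0
max payoff 7 at {C,D}

P1 best: {C,D}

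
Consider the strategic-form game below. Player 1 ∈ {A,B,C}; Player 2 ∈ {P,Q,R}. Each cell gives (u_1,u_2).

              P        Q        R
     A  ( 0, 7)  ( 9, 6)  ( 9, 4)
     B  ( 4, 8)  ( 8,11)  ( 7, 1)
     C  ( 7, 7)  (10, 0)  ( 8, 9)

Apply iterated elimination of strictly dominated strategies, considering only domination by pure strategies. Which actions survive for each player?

P1 drop B (C beats it: P:7>4 Q:10>8 R:8>7)
P2 drop Q (P beats it: A:7>6 C:7>0)
P1→{A,C} P2→{P,R}

Remaining: P1:{A,C} P2:{P,R}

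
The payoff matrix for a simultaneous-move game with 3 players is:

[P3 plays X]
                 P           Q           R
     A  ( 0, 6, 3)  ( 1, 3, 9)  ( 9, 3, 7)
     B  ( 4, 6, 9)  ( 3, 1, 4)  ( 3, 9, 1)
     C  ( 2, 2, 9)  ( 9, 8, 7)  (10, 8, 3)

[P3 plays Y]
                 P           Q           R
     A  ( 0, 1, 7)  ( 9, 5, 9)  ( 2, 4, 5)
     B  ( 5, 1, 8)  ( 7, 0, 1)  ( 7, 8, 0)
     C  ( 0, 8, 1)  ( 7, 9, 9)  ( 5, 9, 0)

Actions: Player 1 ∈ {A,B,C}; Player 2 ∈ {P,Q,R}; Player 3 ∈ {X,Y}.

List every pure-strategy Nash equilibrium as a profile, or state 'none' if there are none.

Nash profiles: (A,Q,Y), (C,R,X)

(A,P,X): not NE [P1→B gives 4>0; P3→Y gives 7>3]
(A,P,Y): not NE [P1→B gives 5>0; P2→Q gives 5>1]
(A,Q,X): not NE [P1→C gives 9>1; P2→P gives 6>3]
(A,Q,Y): NE
(A,R,X): not NE [P1→C gives 10>9; P2→P gives 6>3]
(A,R,Y): not NE [P1→B gives 7>2; P2→Q gives 5>4; P3→X gives 7>5]
(B,P,X): not NE [P2→R gives 9>6]
(B,P,Y): not NE [P2→R gives 8>1; P3→X gives 9>8]
(B,Q,X): not NE [P1→C gives 9>3; P2→R gives 9>1]
(B,Q,Y): not NE [P1→A gives 9>7; P2→R gives 8>0; P3→X gives 4>1]
(B,R,X): not NE [P1→C gives 10>3]
(B,R,Y): not NE [P3→X gives 1>0]
(C,P,X): not NE [P1→B gives 4>2; P2→R gives 8>2]
(C,P,Y): not NE [P1→B gives 5>0; P2→R gives 9>8; P3→X gives 9>1]
(C,Q,X): not NE [P3→Y gives 9>7]
(C,Q,Y): not NE [P1→A gives 9>7]
(C,R,X): NE
(C,R,Y): not NE [P1→B gives 7>5; P3→X gives 3>0]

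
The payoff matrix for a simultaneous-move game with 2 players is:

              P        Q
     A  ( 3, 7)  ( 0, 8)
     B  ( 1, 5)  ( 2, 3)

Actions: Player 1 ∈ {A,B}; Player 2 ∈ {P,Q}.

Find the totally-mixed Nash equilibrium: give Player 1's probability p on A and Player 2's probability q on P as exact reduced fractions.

P1 indiff ⇒ q·3+(1-q)·0 = q·1+(1-q)·2 ⇒ q(2) = (1-q)(2) ⇒ q = 1/2
P2 indiff ⇒ p·7+(1-p)·5 = p·8+(1-p)·3 ⇒ p(-1) = (1-p)(-2) ⇒ p = 2/3

(p,q) = (2/3, 1/2)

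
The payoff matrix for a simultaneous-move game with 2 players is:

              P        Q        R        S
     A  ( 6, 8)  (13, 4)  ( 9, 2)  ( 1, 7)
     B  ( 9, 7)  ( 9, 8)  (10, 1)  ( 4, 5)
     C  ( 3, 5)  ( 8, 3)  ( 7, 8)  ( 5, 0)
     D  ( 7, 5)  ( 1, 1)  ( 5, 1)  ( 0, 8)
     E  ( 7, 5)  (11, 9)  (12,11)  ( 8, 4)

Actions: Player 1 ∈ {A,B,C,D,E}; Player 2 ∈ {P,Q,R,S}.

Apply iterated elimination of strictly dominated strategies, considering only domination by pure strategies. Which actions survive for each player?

Survivors P1:{A,B,E} P2:{P,Q,R}

P1 drop C (E beats it: P:7>3 Q:11>8 R:12>7 S:8>5)
P1 drop D (B beats it: P:9>7 Q:9>1 R:10>5 S:4>0)
P2 drop S (P beats it: A:8>7 B:7>5 E:5>4)
P1→{A,B,E} P2→{P,Q,R}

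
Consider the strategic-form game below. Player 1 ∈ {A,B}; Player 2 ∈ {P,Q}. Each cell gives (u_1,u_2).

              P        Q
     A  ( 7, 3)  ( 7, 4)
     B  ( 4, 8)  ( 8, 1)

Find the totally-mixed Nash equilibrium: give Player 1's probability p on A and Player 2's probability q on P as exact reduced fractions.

p=7/8, q=1/4

P1 indiff ⇒ q·7+(1-q)·7 = q·4+(1-q)·8 ⇒ q(3) = (1-q)(1) ⇒ q = 1/4
P2 indiff ⇒ p·3+(1-p)·8 = p·4+(1-p)·1 ⇒ p(-1) = (1-p)(-7) ⇒ p = 7/8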